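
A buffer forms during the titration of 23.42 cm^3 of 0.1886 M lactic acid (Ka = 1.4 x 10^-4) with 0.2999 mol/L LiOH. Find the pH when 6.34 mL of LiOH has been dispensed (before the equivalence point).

Initial n(HC3H5O3) = 0.1886 x 0.02342 = 0.004417 mol.
n(LiOH) added = 0.2999 x 0.006340 = 0.001901 mol, converting that many moles of HC3H5O3 to C3H5O3-.
Remaining n(HC3H5O3) = 0.002516 mol; n(C3H5O3-) = 0.001901 mol.
By Henderson-Hasselbalch, pH = pKa + log([A^-]/[HA]) = 3.85 + log(0.001901/0.002516) = 3.85 + (-0.12) = 3.73.

3.73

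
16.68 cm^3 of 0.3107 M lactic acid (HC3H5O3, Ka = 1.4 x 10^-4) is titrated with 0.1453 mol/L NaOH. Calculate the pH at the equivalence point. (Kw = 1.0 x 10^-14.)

8.42

n(HC3H5O3) = 0.3107 x 0.01668 = 0.005182 mol; V(NaOH) at equivalence = 0.005182/0.1453 = 0.03567 L.
At equivalence all the acid is converted to C3H5O3-; total volume = 0.01668 + 0.03567 = 0.05235 L, so [C3H5O3-] = 0.005182/0.05235 = 0.09900 M.
Kb = Kw/Ka = 1.0e-14 / 1.4 x 10^-4 = 7.14e-11.
[OH^-] = sqrt(Kb x [C3H5O3-]) = sqrt(7.14e-11 x 0.09900) = 2.66e-6 M.
pOH = 5.58, so pH = 14.00 - 5.58 = 8.42.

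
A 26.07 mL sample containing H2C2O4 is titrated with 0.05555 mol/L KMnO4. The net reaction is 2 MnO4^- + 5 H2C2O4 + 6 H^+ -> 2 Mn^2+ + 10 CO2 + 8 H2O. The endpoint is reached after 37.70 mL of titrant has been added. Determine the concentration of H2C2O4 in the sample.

0.201 M

n(KMnO4) = 0.05555 x 0.03770 = 0.002094 mol.
From the balanced equation, 2 mol KMnO4 reacts with 5 mol H2C2O4, so n(H2C2O4) = 0.002094 x 5/2 = 0.005236 mol.
[H2C2O4] = 0.005236 / 0.02607 L = 0.201 M.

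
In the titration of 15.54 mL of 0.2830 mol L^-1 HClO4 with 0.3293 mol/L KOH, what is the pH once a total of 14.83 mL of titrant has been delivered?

12.20

n(acid) = 0.2830 x 0.01554 = 0.004398 mol; n(KOH) added = 0.3293 x 0.01483 = 0.004884 mol.
Base is in excess by 0.004884 - 0.004398 = 0.0004857 mol in a total volume of 0.03037 L.
[OH^-] = 0.0004857/0.03037 = 0.01599 M, so pOH = 1.80 and pH = 14.00 - 1.80 = 12.20.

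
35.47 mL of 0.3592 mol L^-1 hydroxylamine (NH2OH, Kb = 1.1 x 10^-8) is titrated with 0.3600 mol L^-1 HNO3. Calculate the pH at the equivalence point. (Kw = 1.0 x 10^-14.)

n(NH2OH) = 0.3592 x 0.03547 = 0.01274 mol; V(HNO3) at equivalence = 0.01274/0.3600 = 0.03539 L.
At equivalence the base is fully converted to NH3OH+; total volume = 0.07086 L, so [NH3OH+] = 0.01274/0.07086 = 0.1798 M.
Ka(NH3OH+) = Kw/Kb = 1.0e-14 / 1.1 x 10^-8 = 9.09e-7.
[H^+] = sqrt(Ka x [NH3OH+]) = sqrt(9.09e-7 x 0.1798) = 0.000404 M.
pH = -log(0.000404) = 3.39.

3.39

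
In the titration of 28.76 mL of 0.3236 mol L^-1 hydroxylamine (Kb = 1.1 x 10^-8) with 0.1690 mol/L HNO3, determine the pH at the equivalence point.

n(NH2OH) = 0.3236 x 0.02876 = 0.009307 mol; V(HNO3) at equivalence = 0.009307/0.1690 = 0.05507 L.
At equivalence the base is fully converted to NH3OH+; total volume = 0.08383 L, so [NH3OH+] = 0.009307/0.08383 = 0.1110 M.
Ka(NH3OH+) = Kw/Kb = 1.0e-14 / 1.1 x 10^-8 = 9.09e-7.
[H^+] = sqrt(Ka x [NH3OH+]) = sqrt(9.09e-7 x 0.1110) = 0.000318 M.
pH = -log(0.000318) = 3.50.

3.50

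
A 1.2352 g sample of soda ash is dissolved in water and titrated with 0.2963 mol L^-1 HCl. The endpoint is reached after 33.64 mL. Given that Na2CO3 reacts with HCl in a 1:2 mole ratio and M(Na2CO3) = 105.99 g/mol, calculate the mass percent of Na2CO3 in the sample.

n(HCl) = 0.2963 x 0.03364 = 0.009968 mol.
n(Na2CO3) = 0.009968 / 2 = 0.004984 mol.
mass of Na2CO3 = 0.004984 x 105.99 = 0.5282 g.
% purity = 0.5282 / 1.2352 x 100 = 42.8%.

42.8%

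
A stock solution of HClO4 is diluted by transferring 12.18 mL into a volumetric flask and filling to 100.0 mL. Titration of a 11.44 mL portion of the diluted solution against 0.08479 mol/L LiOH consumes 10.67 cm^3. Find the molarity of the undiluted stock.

0.649 M

n(LiOH) = 0.08479 x 0.01067 = 0.0009047 mol.
n(HClO4) in the aliquot = 0.0009047 mol.
[diluted HClO4] = 0.0009047 / 0.01144 = 0.07908 M.
Dilution factor = 100.0/12.18 = 8.210, so [stock] = 0.07908 x 8.210 = 0.649 M.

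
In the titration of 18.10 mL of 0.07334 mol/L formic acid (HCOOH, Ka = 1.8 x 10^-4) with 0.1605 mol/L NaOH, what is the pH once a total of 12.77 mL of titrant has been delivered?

12.37

n(acid) = 0.07334 x 0.01810 = 0.001327 mol; n(NaOH) added = 0.1605 x 0.01277 = 0.002050 mol.
Base is in excess by 0.002050 - 0.001327 = 0.0007221 mol in a total volume of 0.03087 L.
[OH^-] = 0.0007221/0.03087 = 0.02339 M, so pOH = 1.63 and pH = 14.00 - 1.63 = 12.37.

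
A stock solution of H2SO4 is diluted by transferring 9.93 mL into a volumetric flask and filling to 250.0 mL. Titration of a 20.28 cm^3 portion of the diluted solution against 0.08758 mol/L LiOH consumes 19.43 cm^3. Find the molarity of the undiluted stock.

1.06 M

n(LiOH) = 0.08758 x 0.01943 = 0.001702 mol.
n(H2SO4) in the aliquot = 0.001702 x 1/2 = 0.0008508 mol.
[diluted H2SO4] = 0.0008508 / 0.02028 = 0.04195 M.
Dilution factor = 250.0/9.930 = 25.18, so [stock] = 0.04195 x 25.18 = 1.06 M.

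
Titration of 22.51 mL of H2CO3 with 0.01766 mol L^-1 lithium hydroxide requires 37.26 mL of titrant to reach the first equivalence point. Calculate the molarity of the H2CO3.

n(LiOH) = 0.01766 x 0.03726 = 0.0006580 mol.
At the first equivalence point, 1 mol OH^- react per mol H2CO3, so n(H2CO3) = 0.0006580 / 1 = 0.0006580 mol.
[H2CO3] = 0.0006580 / 0.02251 L = 0.0292 M.

0.0292 M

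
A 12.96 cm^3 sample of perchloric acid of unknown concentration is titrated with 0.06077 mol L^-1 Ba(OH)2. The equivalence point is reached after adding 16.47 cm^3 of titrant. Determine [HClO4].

0.154 M

n(Ba(OH)2) delivered = 0.06077 x 0.01647 = 0.001001 mol.
The reaction is 2 HClO4 + 1 Ba(OH)2, so n(HClO4) = 0.001001 x 2/1 = 0.002002 mol.
[HClO4] = 0.002002 mol / 0.01296 L = 0.154 M.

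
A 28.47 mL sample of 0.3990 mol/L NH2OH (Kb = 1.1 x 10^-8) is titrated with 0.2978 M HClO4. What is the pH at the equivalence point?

3.40

n(NH2OH) = 0.3990 x 0.02847 = 0.01136 mol; V(HClO4) at equivalence = 0.01136/0.2978 = 0.03814 L.
At equivalence the base is fully converted to NH3OH+; total volume = 0.06661 L, so [NH3OH+] = 0.01136/0.06661 = 0.1705 M.
Ka(NH3OH+) = Kw/Kb = 1.0e-14 / 1.1 x 10^-8 = 9.09e-7.
[H^+] = sqrt(Ka x [NH3OH+]) = sqrt(9.09e-7 x 0.1705) = 0.000394 M.
pH = -log(0.000394) = 3.40.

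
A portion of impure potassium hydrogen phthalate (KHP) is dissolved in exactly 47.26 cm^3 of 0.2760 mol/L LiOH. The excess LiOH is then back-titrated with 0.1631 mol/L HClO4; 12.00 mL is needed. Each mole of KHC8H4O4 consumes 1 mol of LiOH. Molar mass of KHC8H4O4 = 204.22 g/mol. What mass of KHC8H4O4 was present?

2.26 g

Total n(LiOH) added = 0.2760 x 0.04726 = 0.01304 mol.
n(HClO4) used = 0.1631 x 0.01200 = 0.001957 mol, which equals the excess n(LiOH).
So n(LiOH) consumed by the sample = 0.01304 - 0.001957 = 0.01109 mol.
n(KHC8H4O4) = 0.01109 / 1 = 0.01109 mol.
mass = 0.01109 mol x 204.22 g/mol = 2.26 g.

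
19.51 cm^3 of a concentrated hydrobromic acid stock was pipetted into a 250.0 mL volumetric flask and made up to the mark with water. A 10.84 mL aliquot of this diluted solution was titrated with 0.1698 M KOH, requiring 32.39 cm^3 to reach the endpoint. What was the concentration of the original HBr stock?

6.50 M

n(KOH) = 0.1698 x 0.03239 = 0.005500 mol.
n(HBr) in the aliquot = 0.005500 mol.
[diluted HBr] = 0.005500 / 0.01084 = 0.5074 M.
Dilution factor = 250.0/19.51 = 12.81, so [stock] = 0.5074 x 12.81 = 6.50 M.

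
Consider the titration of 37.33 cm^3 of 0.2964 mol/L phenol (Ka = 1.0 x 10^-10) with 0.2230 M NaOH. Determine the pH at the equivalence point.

11.55

n(C6H5OH) = 0.2964 x 0.03733 = 0.01106 mol; V(NaOH) at equivalence = 0.01106/0.2230 = 0.04962 L.
At equivalence all the acid is converted to C6H5O-; total volume = 0.03733 + 0.04962 = 0.08695 L, so [C6H5O-] = 0.01106/0.08695 = 0.1273 M.
Kb = Kw/Ka = 1.0e-14 / 1.0 x 10^-10 = 0.000100.
[OH^-] = sqrt(Kb x [C6H5O-]) = sqrt(0.000100 x 0.1273) = 0.00357 M.
pOH = 2.45, so pH = 14.00 - 2.45 = 11.55.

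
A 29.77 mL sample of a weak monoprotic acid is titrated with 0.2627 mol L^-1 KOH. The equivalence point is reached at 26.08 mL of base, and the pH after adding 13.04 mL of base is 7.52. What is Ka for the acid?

13.04 mL is half of the equivalence volume, so this is the half-equivalence point where [HA] = [A^-].
At half-equivalence pH = pKa, so pKa = 7.52.
Ka = 10^(-7.52) = 3.0 x 10^-8.

3.0 x 10^-8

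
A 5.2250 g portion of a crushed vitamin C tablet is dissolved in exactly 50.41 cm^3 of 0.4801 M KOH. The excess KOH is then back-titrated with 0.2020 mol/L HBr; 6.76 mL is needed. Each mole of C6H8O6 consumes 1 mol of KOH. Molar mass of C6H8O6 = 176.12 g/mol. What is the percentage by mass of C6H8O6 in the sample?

77.0%

Total n(KOH) added = 0.4801 x 0.05041 = 0.02420 mol.
n(HBr) used = 0.2020 x 0.006760 = 0.001366 mol, which equals the excess n(KOH).
So n(KOH) consumed by the sample = 0.02420 - 0.001366 = 0.02284 mol.
n(C6H8O6) = 0.02284 / 1 = 0.02284 mol.
mass C6H8O6 = 0.02284 x 176.12 = 4.022 g, so %C6H8O6 = 4.022/5.2250 x 100 = 77.0%.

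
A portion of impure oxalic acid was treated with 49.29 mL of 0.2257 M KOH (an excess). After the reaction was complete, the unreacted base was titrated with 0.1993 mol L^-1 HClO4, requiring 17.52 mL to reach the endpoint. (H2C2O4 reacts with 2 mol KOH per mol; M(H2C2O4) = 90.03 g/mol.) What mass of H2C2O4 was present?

0.344 g

Total n(KOH) added = 0.2257 x 0.04929 = 0.01112 mol.
n(HClO4) used = 0.1993 x 0.01752 = 0.003492 mol, which equals the excess n(KOH).
So n(KOH) consumed by the sample = 0.01112 - 0.003492 = 0.007633 mol.
n(H2C2O4) = 0.007633 / 2 = 0.003817 mol.
mass = 0.003817 mol x 90.03 g/mol = 0.344 g.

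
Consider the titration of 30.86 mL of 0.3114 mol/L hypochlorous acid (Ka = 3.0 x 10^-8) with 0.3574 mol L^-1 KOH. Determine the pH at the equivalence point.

10.37

n(HClO) = 0.3114 x 0.03086 = 0.009610 mol; V(KOH) at equivalence = 0.009610/0.3574 = 0.02689 L.
At equivalence all the acid is converted to ClO-; total volume = 0.03086 + 0.02689 = 0.05775 L, so [ClO-] = 0.009610/0.05775 = 0.1664 M.
Kb = Kw/Ka = 1.0e-14 / 3.0 x 10^-8 = 3.33e-7.
[OH^-] = sqrt(Kb x [ClO-]) = sqrt(3.33e-7 x 0.1664) = 0.000236 M.
pOH = 3.63, so pH = 14.00 - 3.63 = 10.37.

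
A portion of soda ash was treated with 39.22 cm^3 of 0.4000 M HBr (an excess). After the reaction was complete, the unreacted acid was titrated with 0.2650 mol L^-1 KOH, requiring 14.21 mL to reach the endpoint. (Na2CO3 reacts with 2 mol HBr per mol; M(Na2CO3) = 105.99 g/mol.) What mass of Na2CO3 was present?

Total n(HBr) added = 0.4000 x 0.03922 = 0.01569 mol.
n(KOH) used = 0.2650 x 0.01421 = 0.003766 mol, which equals the excess n(HBr).
So n(HBr) consumed by the sample = 0.01569 - 0.003766 = 0.01192 mol.
n(Na2CO3) = 0.01192 / 2 = 0.005961 mol.
mass = 0.005961 mol x 105.99 g/mol = 0.632 g.

0.632 g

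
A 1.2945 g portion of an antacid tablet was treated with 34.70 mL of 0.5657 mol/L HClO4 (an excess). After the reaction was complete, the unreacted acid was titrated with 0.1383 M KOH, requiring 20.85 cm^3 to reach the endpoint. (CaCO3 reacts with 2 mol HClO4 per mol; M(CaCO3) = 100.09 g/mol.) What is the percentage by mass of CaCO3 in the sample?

64.7%

Total n(HClO4) added = 0.5657 x 0.03470 = 0.01963 mol.
n(KOH) used = 0.1383 x 0.02085 = 0.002884 mol, which equals the excess n(HClO4).
So n(HClO4) consumed by the sample = 0.01963 - 0.002884 = 0.01675 mol.
n(CaCO3) = 0.01675 / 2 = 0.008373 mol.
mass CaCO3 = 0.008373 x 100.09 = 0.8381 g, so %CaCO3 = 0.8381/1.2945 x 100 = 64.7%.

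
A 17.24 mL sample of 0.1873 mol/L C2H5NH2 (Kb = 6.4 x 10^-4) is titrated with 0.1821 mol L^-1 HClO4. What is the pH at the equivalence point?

5.92

n(C2H5NH2) = 0.1873 x 0.01724 = 0.003229 mol; V(HClO4) at equivalence = 0.003229/0.1821 = 0.01773 L.
At equivalence the base is fully converted to C2H5NH3+; total volume = 0.03497 L, so [C2H5NH3+] = 0.003229/0.03497 = 0.09233 M.
Ka(C2H5NH3+) = Kw/Kb = 1.0e-14 / 6.4 x 10^-4 = 1.56e-11.
[H^+] = sqrt(Ka x [C2H5NH3+]) = sqrt(1.56e-11 x 0.09233) = 1.20e-6 M.
pH = -log(1.20e-6) = 5.92.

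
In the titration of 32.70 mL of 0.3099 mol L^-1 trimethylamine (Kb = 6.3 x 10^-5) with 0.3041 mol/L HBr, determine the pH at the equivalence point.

5.31

n((CH3)3N) = 0.3099 x 0.03270 = 0.01013 mol; V(HBr) at equivalence = 0.01013/0.3041 = 0.03332 L.
At equivalence the base is fully converted to (CH3)3NH+; total volume = 0.06602 L, so [(CH3)3NH+] = 0.01013/0.06602 = 0.1535 M.
Ka((CH3)3NH+) = Kw/Kb = 1.0e-14 / 6.3 x 10^-5 = 1.59e-10.
[H^+] = sqrt(Ka x [(CH3)3NH+]) = sqrt(1.59e-10 x 0.1535) = 4.94e-6 M.
pH = -log(4.94e-6) = 5.31.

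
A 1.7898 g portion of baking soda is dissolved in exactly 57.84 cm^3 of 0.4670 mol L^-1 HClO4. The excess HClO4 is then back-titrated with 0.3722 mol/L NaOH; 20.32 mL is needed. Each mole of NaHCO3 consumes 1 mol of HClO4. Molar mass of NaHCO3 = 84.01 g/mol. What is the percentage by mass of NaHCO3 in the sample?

91.3%

Total n(HClO4) added = 0.4670 x 0.05784 = 0.02701 mol.
n(NaOH) used = 0.3722 x 0.02032 = 0.007563 mol, which equals the excess n(HClO4).
So n(HClO4) consumed by the sample = 0.02701 - 0.007563 = 0.01945 mol.
n(NaHCO3) = 0.01945 / 1 = 0.01945 mol.
mass NaHCO3 = 0.01945 x 84.01 = 1.634 g, so %NaHCO3 = 1.634/1.7898 x 100 = 91.3%.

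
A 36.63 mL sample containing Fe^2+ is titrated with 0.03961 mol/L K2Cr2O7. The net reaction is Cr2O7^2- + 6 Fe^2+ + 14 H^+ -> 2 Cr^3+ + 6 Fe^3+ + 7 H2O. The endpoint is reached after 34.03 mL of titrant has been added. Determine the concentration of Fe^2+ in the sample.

0.221 M

n(K2Cr2O7) = 0.03961 x 0.03403 = 0.001348 mol.
From the balanced equation, 1 mol K2Cr2O7 reacts with 6 mol Fe^2+, so n(Fe^2+) = 0.001348 x 6/1 = 0.008088 mol.
[Fe^2+] = 0.008088 / 0.03663 L = 0.221 M.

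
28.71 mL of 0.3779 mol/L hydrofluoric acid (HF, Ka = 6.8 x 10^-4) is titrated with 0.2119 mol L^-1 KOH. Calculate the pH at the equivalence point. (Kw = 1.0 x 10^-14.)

8.15

n(HF) = 0.3779 x 0.02871 = 0.01085 mol; V(KOH) at equivalence = 0.01085/0.2119 = 0.05120 L.
At equivalence all the acid is converted to F-; total volume = 0.02871 + 0.05120 = 0.07991 L, so [F-] = 0.01085/0.07991 = 0.1358 M.
Kb = Kw/Ka = 1.0e-14 / 6.8 x 10^-4 = 1.47e-11.
[OH^-] = sqrt(Kb x [F-]) = sqrt(1.47e-11 x 0.1358) = 1.41e-6 M.
pOH = 5.85, so pH = 14.00 - 5.85 = 8.15.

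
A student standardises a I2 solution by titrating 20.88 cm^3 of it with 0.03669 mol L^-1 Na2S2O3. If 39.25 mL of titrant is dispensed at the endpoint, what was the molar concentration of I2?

n(Na2S2O3) = 0.03669 x 0.03925 = 0.001440 mol.
From the balanced equation, 2 mol Na2S2O3 reacts with 1 mol I2, so n(I2) = 0.001440 x 1/2 = 0.0007200 mol.
[I2] = 0.0007200 / 0.02088 L = 0.0345 M.

0.0345 M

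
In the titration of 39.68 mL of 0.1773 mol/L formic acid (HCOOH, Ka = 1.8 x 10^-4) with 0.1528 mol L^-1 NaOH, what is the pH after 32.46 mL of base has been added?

Initial n(HCOOH) = 0.1773 x 0.03968 = 0.007035 mol.
n(NaOH) added = 0.1528 x 0.03246 = 0.004960 mol, converting that many moles of HCOOH to HCOO-.
Remaining n(HCOOH) = 0.002075 mol; n(HCOO-) = 0.004960 mol.
By Henderson-Hasselbalch, pH = pKa + log([A^-]/[HA]) = 3.74 + log(0.004960/0.002075) = 3.74 + (+0.38) = 4.12.

4.12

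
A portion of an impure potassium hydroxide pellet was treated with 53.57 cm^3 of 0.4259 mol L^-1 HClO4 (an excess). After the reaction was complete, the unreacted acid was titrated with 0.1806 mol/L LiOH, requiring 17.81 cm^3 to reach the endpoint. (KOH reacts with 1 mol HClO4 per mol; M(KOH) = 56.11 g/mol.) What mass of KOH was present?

1.10 g

Total n(HClO4) added = 0.4259 x 0.05357 = 0.02282 mol.
n(LiOH) used = 0.1806 x 0.01781 = 0.003216 mol, which equals the excess n(HClO4).
So n(HClO4) consumed by the sample = 0.02282 - 0.003216 = 0.01960 mol.
n(KOH) = 0.01960 / 1 = 0.01960 mol.
mass = 0.01960 mol x 56.11 g/mol = 1.10 g.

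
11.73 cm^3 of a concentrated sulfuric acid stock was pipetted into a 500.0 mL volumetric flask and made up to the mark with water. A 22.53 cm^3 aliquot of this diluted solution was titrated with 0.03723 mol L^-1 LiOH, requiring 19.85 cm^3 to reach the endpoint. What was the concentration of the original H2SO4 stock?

0.699 M

n(LiOH) = 0.03723 x 0.01985 = 0.0007390 mol.
n(H2SO4) in the aliquot = 0.0007390 x 1/2 = 0.0003695 mol.
[diluted H2SO4] = 0.0003695 / 0.02253 = 0.01640 M.
Dilution factor = 500.0/11.73 = 42.63, so [stock] = 0.01640 x 42.63 = 0.699 M.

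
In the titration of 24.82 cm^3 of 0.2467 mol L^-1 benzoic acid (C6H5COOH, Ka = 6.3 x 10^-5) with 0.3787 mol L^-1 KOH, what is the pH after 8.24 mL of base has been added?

4.22

Initial n(C6H5COOH) = 0.2467 x 0.02482 = 0.006123 mol.
n(KOH) added = 0.3787 x 0.008240 = 0.003120 mol, converting that many moles of C6H5COOH to C6H5COO-.
Remaining n(C6H5COOH) = 0.003003 mol; n(C6H5COO-) = 0.003120 mol.
By Henderson-Hasselbalch, pH = pKa + log([A^-]/[HA]) = 4.20 + log(0.003120/0.003003) = 4.20 + (+0.02) = 4.22.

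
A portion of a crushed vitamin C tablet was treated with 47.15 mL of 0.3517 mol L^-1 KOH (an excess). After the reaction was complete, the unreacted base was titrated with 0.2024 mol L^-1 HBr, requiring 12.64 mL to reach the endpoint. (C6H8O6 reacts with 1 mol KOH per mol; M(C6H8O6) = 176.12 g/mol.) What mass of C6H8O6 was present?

Total n(KOH) added = 0.3517 x 0.04715 = 0.01658 mol.
n(HBr) used = 0.2024 x 0.01264 = 0.002558 mol, which equals the excess n(KOH).
So n(KOH) consumed by the sample = 0.01658 - 0.002558 = 0.01402 mol.
n(C6H8O6) = 0.01402 / 1 = 0.01402 mol.
mass = 0.01402 mol x 176.12 g/mol = 2.47 g.

2.47 g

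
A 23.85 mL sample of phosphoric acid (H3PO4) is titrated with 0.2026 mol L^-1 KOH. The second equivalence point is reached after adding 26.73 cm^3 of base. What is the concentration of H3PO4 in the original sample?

0.114 M

n(KOH) = 0.2026 x 0.02673 = 0.005415 mol.
At the second equivalence point, 2 mol OH^- react per mol H3PO4, so n(H3PO4) = 0.005415 / 2 = 0.002708 mol.
[H3PO4] = 0.002708 / 0.02385 L = 0.114 M.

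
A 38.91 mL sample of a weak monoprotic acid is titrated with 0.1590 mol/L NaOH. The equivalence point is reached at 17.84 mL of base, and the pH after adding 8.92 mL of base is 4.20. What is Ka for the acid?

8.92 mL is half of the equivalence volume, so this is the half-equivalence point where [HA] = [A^-].
At half-equivalence pH = pKa, so pKa = 4.20.
Ka = 10^(-4.20) = 6.3 x 10^-5.

6.3 x 10^-5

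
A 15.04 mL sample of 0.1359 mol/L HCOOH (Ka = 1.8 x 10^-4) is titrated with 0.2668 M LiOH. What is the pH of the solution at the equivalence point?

8.35

n(HCOOH) = 0.1359 x 0.01504 = 0.002044 mol; V(LiOH) at equivalence = 0.002044/0.2668 = 0.007661 L.
At equivalence all the acid is converted to HCOO-; total volume = 0.01504 + 0.007661 = 0.02270 L, so [HCOO-] = 0.002044/0.02270 = 0.09004 M.
Kb = Kw/Ka = 1.0e-14 / 1.8 x 10^-4 = 5.56e-11.
[OH^-] = sqrt(Kb x [HCOO-]) = sqrt(5.56e-11 x 0.09004) = 2.24e-6 M.
pOH = 5.65, so pH = 14.00 - 5.65 = 8.35.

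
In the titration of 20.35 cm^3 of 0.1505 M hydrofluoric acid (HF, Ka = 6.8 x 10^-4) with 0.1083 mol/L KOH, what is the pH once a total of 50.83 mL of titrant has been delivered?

n(acid) = 0.1505 x 0.02035 = 0.003063 mol; n(KOH) added = 0.1083 x 0.05083 = 0.005505 mol.
Base is in excess by 0.005505 - 0.003063 = 0.002442 mol in a total volume of 0.07118 L.
[OH^-] = 0.002442/0.07118 = 0.03431 M, so pOH = 1.46 and pH = 14.00 - 1.46 = 12.54.

12.54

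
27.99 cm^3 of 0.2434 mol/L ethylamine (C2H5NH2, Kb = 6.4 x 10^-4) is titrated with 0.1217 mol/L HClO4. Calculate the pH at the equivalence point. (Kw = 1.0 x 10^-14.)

5.95

n(C2H5NH2) = 0.2434 x 0.02799 = 0.006813 mol; V(HClO4) at equivalence = 0.006813/0.1217 = 0.05598 L.
At equivalence the base is fully converted to C2H5NH3+; total volume = 0.08397 L, so [C2H5NH3+] = 0.006813/0.08397 = 0.08113 M.
Ka(C2H5NH3+) = Kw/Kb = 1.0e-14 / 6.4 x 10^-4 = 1.56e-11.
[H^+] = sqrt(Ka x [C2H5NH3+]) = sqrt(1.56e-11 x 0.08113) = 1.13e-6 M.
pH = -log(1.13e-6) = 5.95.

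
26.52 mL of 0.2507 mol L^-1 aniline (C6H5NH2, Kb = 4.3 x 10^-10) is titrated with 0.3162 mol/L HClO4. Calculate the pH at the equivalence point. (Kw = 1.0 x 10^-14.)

n(C6H5NH2) = 0.2507 x 0.02652 = 0.006649 mol; V(HClO4) at equivalence = 0.006649/0.3162 = 0.02103 L.
At equivalence the base is fully converted to C6H5NH3+; total volume = 0.04755 L, so [C6H5NH3+] = 0.006649/0.04755 = 0.1398 M.
Ka(C6H5NH3+) = Kw/Kb = 1.0e-14 / 4.3 x 10^-10 = 2.33e-5.
[H^+] = sqrt(Ka x [C6H5NH3+]) = sqrt(2.33e-5 x 0.1398) = 0.00180 M.
pH = -log(0.00180) = 2.74.

2.74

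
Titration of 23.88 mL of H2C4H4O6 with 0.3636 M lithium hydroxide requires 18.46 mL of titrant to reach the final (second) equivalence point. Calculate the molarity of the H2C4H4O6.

n(LiOH) = 0.3636 x 0.01846 = 0.006712 mol.
At the final (second) equivalence point, 2 mol OH^- react per mol H2C4H4O6, so n(H2C4H4O6) = 0.006712 / 2 = 0.003356 mol.
[H2C4H4O6] = 0.003356 / 0.02388 L = 0.141 M.

0.141 M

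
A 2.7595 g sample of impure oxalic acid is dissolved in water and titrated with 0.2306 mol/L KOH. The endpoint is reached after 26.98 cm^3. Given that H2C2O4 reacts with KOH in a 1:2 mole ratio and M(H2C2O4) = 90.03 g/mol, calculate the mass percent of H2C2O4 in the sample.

10.1%

n(KOH) = 0.2306 x 0.02698 = 0.006222 mol.
n(H2C2O4) = 0.006222 / 2 = 0.003111 mol.
mass of H2C2O4 = 0.003111 x 90.03 = 0.2801 g.
% purity = 0.2801 / 2.7595 x 100 = 10.1%.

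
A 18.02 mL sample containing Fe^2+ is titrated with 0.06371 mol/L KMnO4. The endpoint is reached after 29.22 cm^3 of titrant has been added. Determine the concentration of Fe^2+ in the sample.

0.517 M

n(KMnO4) = 0.06371 x 0.02922 = 0.001862 mol.
From the balanced equation, 1 mol KMnO4 reacts with 5 mol Fe^2+, so n(Fe^2+) = 0.001862 x 5/1 = 0.009308 mol.
[Fe^2+] = 0.009308 / 0.01802 L = 0.517 M.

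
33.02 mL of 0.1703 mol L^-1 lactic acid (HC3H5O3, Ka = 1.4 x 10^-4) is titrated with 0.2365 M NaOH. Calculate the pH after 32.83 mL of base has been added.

n(acid) = 0.1703 x 0.03302 = 0.005623 mol; n(NaOH) added = 0.2365 x 0.03283 = 0.007764 mol.
Base is in excess by 0.007764 - 0.005623 = 0.002141 mol in a total volume of 0.06585 L.
[OH^-] = 0.002141/0.06585 = 0.03251 M, so pOH = 1.49 and pH = 14.00 - 1.49 = 12.51.

12.51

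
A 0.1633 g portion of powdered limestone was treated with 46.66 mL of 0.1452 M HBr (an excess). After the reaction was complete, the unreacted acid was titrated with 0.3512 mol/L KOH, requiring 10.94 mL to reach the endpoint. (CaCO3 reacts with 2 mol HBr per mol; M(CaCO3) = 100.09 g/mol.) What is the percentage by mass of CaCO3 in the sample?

89.9%

Total n(HBr) added = 0.1452 x 0.04666 = 0.006775 mol.
n(KOH) used = 0.3512 x 0.01094 = 0.003842 mol, which equals the excess n(HBr).
So n(HBr) consumed by the sample = 0.006775 - 0.003842 = 0.002933 mol.
n(CaCO3) = 0.002933 / 2 = 0.001466 mol.
mass CaCO3 = 0.001466 x 100.09 = 0.1468 g, so %CaCO3 = 0.1468/0.1633 x 100 = 89.9%.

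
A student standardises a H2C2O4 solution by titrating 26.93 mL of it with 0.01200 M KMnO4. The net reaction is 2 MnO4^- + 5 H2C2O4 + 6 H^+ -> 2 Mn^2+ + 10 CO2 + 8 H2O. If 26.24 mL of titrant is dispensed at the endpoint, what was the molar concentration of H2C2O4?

n(KMnO4) = 0.01200 x 0.02624 = 0.0003149 mol.
From the balanced equation, 2 mol KMnO4 reacts with 5 mol H2C2O4, so n(H2C2O4) = 0.0003149 x 5/2 = 0.0007872 mol.
[H2C2O4] = 0.0007872 / 0.02693 L = 0.0292 M.

0.0292 M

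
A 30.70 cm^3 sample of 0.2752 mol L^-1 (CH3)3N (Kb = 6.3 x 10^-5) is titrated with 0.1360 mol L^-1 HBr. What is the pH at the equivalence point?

5.42

n((CH3)3N) = 0.2752 x 0.03070 = 0.008449 mol; V(HBr) at equivalence = 0.008449/0.1360 = 0.06212 L.
At equivalence the base is fully converted to (CH3)3NH+; total volume = 0.09282 L, so [(CH3)3NH+] = 0.008449/0.09282 = 0.09102 M.
Ka((CH3)3NH+) = Kw/Kb = 1.0e-14 / 6.3 x 10^-5 = 1.59e-10.
[H^+] = sqrt(Ka x [(CH3)3NH+]) = sqrt(1.59e-10 x 0.09102) = 3.80e-6 M.
pH = -log(3.80e-6) = 5.42.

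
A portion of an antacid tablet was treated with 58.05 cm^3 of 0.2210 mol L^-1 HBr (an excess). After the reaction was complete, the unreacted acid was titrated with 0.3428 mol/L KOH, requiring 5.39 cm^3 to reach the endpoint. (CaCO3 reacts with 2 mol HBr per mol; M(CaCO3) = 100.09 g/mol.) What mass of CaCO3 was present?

Total n(HBr) added = 0.2210 x 0.05805 = 0.01283 mol.
n(KOH) used = 0.3428 x 0.005390 = 0.001848 mol, which equals the excess n(HBr).
So n(HBr) consumed by the sample = 0.01283 - 0.001848 = 0.01098 mol.
n(CaCO3) = 0.01098 / 2 = 0.005491 mol.
mass = 0.005491 mol x 100.09 g/mol = 0.550 g.

0.550 g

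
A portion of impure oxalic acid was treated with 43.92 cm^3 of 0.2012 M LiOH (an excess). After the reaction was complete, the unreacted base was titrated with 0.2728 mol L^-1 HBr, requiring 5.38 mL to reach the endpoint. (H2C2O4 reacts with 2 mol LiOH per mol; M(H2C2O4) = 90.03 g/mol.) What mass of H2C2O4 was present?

0.332 g

Total n(LiOH) added = 0.2012 x 0.04392 = 0.008837 mol.
n(HBr) used = 0.2728 x 0.005380 = 0.001468 mol, which equals the excess n(LiOH).
So n(LiOH) consumed by the sample = 0.008837 - 0.001468 = 0.007369 mol.
n(H2C2O4) = 0.007369 / 2 = 0.003685 mol.
mass = 0.003685 mol x 90.03 g/mol = 0.332 g.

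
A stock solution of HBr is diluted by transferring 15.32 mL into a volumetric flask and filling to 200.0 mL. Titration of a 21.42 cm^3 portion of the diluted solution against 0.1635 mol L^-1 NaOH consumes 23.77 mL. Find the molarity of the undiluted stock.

n(NaOH) = 0.1635 x 0.02377 = 0.003886 mol.
n(HBr) in the aliquot = 0.003886 mol.
[diluted HBr] = 0.003886 / 0.02142 = 0.1814 M.
Dilution factor = 200.0/15.32 = 13.05, so [stock] = 0.1814 x 13.05 = 2.37 M.

2.37 M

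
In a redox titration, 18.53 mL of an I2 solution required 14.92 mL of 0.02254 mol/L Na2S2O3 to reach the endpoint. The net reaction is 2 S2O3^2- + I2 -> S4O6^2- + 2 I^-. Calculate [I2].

0.00907 M

n(Na2S2O3) = 0.02254 x 0.01492 = 0.0003363 mol.
From the balanced equation, 2 mol Na2S2O3 reacts with 1 mol I2, so n(I2) = 0.0003363 x 1/2 = 0.0001681 mol.
[I2] = 0.0001681 / 0.01853 L = 0.00907 M.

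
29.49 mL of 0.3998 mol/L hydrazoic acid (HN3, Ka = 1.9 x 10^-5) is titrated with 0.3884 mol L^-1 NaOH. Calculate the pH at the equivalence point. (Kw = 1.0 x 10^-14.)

9.01

n(HN3) = 0.3998 x 0.02949 = 0.01179 mol; V(NaOH) at equivalence = 0.01179/0.3884 = 0.03036 L.
At equivalence all the acid is converted to N3-; total volume = 0.02949 + 0.03036 = 0.05985 L, so [N3-] = 0.01179/0.05985 = 0.1970 M.
Kb = Kw/Ka = 1.0e-14 / 1.9 x 10^-5 = 5.26e-10.
[OH^-] = sqrt(Kb x [N3-]) = sqrt(5.26e-10 x 0.1970) = 1.02e-5 M.
pOH = 4.99, so pH = 14.00 - 4.99 = 9.01.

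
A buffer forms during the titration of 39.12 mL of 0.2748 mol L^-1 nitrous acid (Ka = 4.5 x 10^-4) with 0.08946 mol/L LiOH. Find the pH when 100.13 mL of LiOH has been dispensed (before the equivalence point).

4.05

Initial n(HNO2) = 0.2748 x 0.03912 = 0.01075 mol.
n(LiOH) added = 0.08946 x 0.1001 = 0.008958 mol, converting that many moles of HNO2 to NO2-.
Remaining n(HNO2) = 0.001793 mol; n(NO2-) = 0.008958 mol.
By Henderson-Hasselbalch, pH = pKa + log([A^-]/[HA]) = 3.35 + log(0.008958/0.001793) = 3.35 + (+0.70) = 4.05.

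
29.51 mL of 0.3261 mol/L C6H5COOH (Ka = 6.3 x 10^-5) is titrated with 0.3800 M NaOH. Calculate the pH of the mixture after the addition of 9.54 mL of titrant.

3.98

Initial n(C6H5COOH) = 0.3261 x 0.02951 = 0.009623 mol.
n(NaOH) added = 0.3800 x 0.009540 = 0.003625 mol, converting that many moles of C6H5COOH to C6H5COO-.
Remaining n(C6H5COOH) = 0.005998 mol; n(C6H5COO-) = 0.003625 mol.
By Henderson-Hasselbalch, pH = pKa + log([A^-]/[HA]) = 4.20 + log(0.003625/0.005998) = 4.20 + (-0.22) = 3.98.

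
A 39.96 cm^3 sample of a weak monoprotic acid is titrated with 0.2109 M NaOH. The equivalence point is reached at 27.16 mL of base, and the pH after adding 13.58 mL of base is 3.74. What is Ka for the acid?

1.8 x 10^-4

13.58 mL is half of the equivalence volume, so this is the half-equivalence point where [HA] = [A^-].
At half-equivalence pH = pKa, so pKa = 3.74.
Ka = 10^(-3.74) = 1.8 x 10^-4.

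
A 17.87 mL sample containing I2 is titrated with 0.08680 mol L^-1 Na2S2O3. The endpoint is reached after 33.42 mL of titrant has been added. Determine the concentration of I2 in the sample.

n(Na2S2O3) = 0.08680 x 0.03342 = 0.002901 mol.
From the balanced equation, 2 mol Na2S2O3 reacts with 1 mol I2, so n(I2) = 0.002901 x 1/2 = 0.001450 mol.
[I2] = 0.001450 / 0.01787 L = 0.0812 M.

0.0812 M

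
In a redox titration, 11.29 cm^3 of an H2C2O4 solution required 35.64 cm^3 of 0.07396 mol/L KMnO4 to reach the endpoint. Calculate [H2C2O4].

n(KMnO4) = 0.07396 x 0.03564 = 0.002636 mol.
From the balanced equation, 2 mol KMnO4 reacts with 5 mol H2C2O4, so n(H2C2O4) = 0.002636 x 5/2 = 0.006590 mol.
[H2C2O4] = 0.006590 / 0.01129 L = 0.584 M.

0.584 M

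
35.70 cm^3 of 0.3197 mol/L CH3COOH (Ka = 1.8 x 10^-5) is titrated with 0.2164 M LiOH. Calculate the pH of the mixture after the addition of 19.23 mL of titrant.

Initial n(CH3COOH) = 0.3197 x 0.03570 = 0.01141 mol.
n(LiOH) added = 0.2164 x 0.01923 = 0.004161 mol, converting that many moles of CH3COOH to CH3COO-.
Remaining n(CH3COOH) = 0.007252 mol; n(CH3COO-) = 0.004161 mol.
By Henderson-Hasselbalch, pH = pKa + log([A^-]/[HA]) = 4.74 + log(0.004161/0.007252) = 4.74 + (-0.24) = 4.50.

4.50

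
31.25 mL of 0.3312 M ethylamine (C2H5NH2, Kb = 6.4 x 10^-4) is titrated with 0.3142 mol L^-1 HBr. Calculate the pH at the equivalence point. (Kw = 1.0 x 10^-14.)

5.80

n(C2H5NH2) = 0.3312 x 0.03125 = 0.01035 mol; V(HBr) at equivalence = 0.01035/0.3142 = 0.03294 L.
At equivalence the base is fully converted to C2H5NH3+; total volume = 0.06419 L, so [C2H5NH3+] = 0.01035/0.06419 = 0.1612 M.
Ka(C2H5NH3+) = Kw/Kb = 1.0e-14 / 6.4 x 10^-4 = 1.56e-11.
[H^+] = sqrt(Ka x [C2H5NH3+]) = sqrt(1.56e-11 x 0.1612) = 1.59e-6 M.
pH = -log(1.59e-6) = 5.80.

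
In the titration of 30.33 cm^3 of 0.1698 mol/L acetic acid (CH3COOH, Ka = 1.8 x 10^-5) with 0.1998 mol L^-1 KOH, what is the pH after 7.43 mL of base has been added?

4.35

Initial n(CH3COOH) = 0.1698 x 0.03033 = 0.005150 mol.
n(KOH) added = 0.1998 x 0.007430 = 0.001485 mol, converting that many moles of CH3COOH to CH3COO-.
Remaining n(CH3COOH) = 0.003666 mol; n(CH3COO-) = 0.001485 mol.
By Henderson-Hasselbalch, pH = pKa + log([A^-]/[HA]) = 4.74 + log(0.001485/0.003666) = 4.74 + (-0.39) = 4.35.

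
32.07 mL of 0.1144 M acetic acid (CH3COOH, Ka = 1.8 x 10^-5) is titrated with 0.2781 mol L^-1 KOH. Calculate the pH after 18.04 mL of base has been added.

n(acid) = 0.1144 x 0.03207 = 0.003669 mol; n(KOH) added = 0.2781 x 0.01804 = 0.005017 mol.
Base is in excess by 0.005017 - 0.003669 = 0.001348 mol in a total volume of 0.05011 L.
[OH^-] = 0.001348/0.05011 = 0.02690 M, so pOH = 1.57 and pH = 14.00 - 1.57 = 12.43.

12.43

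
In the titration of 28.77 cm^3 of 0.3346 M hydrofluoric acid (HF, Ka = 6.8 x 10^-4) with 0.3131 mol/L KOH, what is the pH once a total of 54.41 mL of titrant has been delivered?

n(acid) = 0.3346 x 0.02877 = 0.009626 mol; n(KOH) added = 0.3131 x 0.05441 = 0.01704 mol.
Base is in excess by 0.01704 - 0.009626 = 0.007409 mol in a total volume of 0.08318 L.
[OH^-] = 0.007409/0.08318 = 0.08908 M, so pOH = 1.05 and pH = 14.00 - 1.05 = 12.95.

12.95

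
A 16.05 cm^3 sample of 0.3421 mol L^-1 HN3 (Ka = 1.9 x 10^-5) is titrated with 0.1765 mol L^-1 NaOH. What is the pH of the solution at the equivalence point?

n(HN3) = 0.3421 x 0.01605 = 0.005491 mol; V(NaOH) at equivalence = 0.005491/0.1765 = 0.03111 L.
At equivalence all the acid is converted to N3-; total volume = 0.01605 + 0.03111 = 0.04716 L, so [N3-] = 0.005491/0.04716 = 0.1164 M.
Kb = Kw/Ka = 1.0e-14 / 1.9 x 10^-5 = 5.26e-10.
[OH^-] = sqrt(Kb x [N3-]) = sqrt(5.26e-10 x 0.1164) = 7.83e-6 M.
pOH = 5.11, so pH = 14.00 - 5.11 = 8.89.

8.89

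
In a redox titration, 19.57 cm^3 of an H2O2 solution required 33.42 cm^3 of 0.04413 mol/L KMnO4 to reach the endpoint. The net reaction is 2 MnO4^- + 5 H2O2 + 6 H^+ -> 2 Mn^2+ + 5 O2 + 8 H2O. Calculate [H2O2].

0.188 M

n(KMnO4) = 0.04413 x 0.03342 = 0.001475 mol.
From the balanced equation, 2 mol KMnO4 reacts with 5 mol H2O2, so n(H2O2) = 0.001475 x 5/2 = 0.003687 mol.
[H2O2] = 0.003687 / 0.01957 L = 0.188 M.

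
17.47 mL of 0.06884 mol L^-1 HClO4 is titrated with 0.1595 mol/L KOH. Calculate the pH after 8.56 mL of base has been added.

11.80

n(acid) = 0.06884 x 0.01747 = 0.001203 mol; n(KOH) added = 0.1595 x 0.008560 = 0.001365 mol.
Base is in excess by 0.001365 - 0.001203 = 0.0001627 mol in a total volume of 0.02603 L.
[OH^-] = 0.0001627/0.02603 = 0.006250 M, so pOH = 2.20 and pH = 14.00 - 2.20 = 11.80.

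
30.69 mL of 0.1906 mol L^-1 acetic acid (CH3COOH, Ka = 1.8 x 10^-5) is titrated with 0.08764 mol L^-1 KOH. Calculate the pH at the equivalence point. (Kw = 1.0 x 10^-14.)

n(CH3COOH) = 0.1906 x 0.03069 = 0.005850 mol; V(KOH) at equivalence = 0.005850/0.08764 = 0.06674 L.
At equivalence all the acid is converted to CH3COO-; total volume = 0.03069 + 0.06674 = 0.09743 L, so [CH3COO-] = 0.005850/0.09743 = 0.06004 M.
Kb = Kw/Ka = 1.0e-14 / 1.8 x 10^-5 = 5.56e-10.
[OH^-] = sqrt(Kb x [CH3COO-]) = sqrt(5.56e-10 x 0.06004) = 5.78e-6 M.
pOH = 5.24, so pH = 14.00 - 5.24 = 8.76.

8.76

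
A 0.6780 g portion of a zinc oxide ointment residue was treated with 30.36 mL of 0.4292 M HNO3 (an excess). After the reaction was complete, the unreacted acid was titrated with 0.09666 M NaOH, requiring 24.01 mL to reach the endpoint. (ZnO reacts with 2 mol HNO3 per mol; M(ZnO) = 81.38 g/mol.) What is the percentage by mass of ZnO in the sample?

Total n(HNO3) added = 0.4292 x 0.03036 = 0.01303 mol.
n(NaOH) used = 0.09666 x 0.02401 = 0.002321 mol, which equals the excess n(HNO3).
So n(HNO3) consumed by the sample = 0.01303 - 0.002321 = 0.01071 mol.
n(ZnO) = 0.01071 / 2 = 0.005355 mol.
mass ZnO = 0.005355 x 81.38 = 0.4358 g, so %ZnO = 0.4358/0.6780 x 100 = 64.3%.

64.3%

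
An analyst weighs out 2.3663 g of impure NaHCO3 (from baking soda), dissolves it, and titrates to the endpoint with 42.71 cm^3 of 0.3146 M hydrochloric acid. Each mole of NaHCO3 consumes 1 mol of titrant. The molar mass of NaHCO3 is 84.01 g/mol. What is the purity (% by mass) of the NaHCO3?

47.7%

n(HCl) = 0.3146 x 0.04271 = 0.01344 mol.
n(NaHCO3) = 0.01344 / 1 = 0.01344 mol.
mass of NaHCO3 = 0.01344 x 84.01 = 1.129 g.
% purity = 1.129 / 2.3663 x 100 = 47.7%.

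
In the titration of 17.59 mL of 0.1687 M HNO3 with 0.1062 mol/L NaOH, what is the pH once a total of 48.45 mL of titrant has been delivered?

12.52

n(acid) = 0.1687 x 0.01759 = 0.002967 mol; n(NaOH) added = 0.1062 x 0.04845 = 0.005145 mol.
Base is in excess by 0.005145 - 0.002967 = 0.002178 mol in a total volume of 0.06604 L.
[OH^-] = 0.002178/0.06604 = 0.03298 M, so pOH = 1.48 and pH = 14.00 - 1.48 = 12.52.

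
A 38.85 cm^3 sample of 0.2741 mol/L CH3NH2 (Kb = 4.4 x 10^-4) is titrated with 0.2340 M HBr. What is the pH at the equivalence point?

5.77

n(CH3NH2) = 0.2741 x 0.03885 = 0.01065 mol; V(HBr) at equivalence = 0.01065/0.2340 = 0.04551 L.
At equivalence the base is fully converted to CH3NH3+; total volume = 0.08436 L, so [CH3NH3+] = 0.01065/0.08436 = 0.1262 M.
Ka(CH3NH3+) = Kw/Kb = 1.0e-14 / 4.4 x 10^-4 = 2.27e-11.
[H^+] = sqrt(Ka x [CH3NH3+]) = sqrt(2.27e-11 x 0.1262) = 1.69e-6 M.
pH = -log(1.69e-6) = 5.77.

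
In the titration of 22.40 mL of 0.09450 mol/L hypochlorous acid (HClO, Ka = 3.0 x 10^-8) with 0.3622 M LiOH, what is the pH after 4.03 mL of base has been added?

7.87

Initial n(HClO) = 0.09450 x 0.02240 = 0.002117 mol.
n(LiOH) added = 0.3622 x 0.004030 = 0.001460 mol, converting that many moles of HClO to ClO-.
Remaining n(HClO) = 0.0006571 mol; n(ClO-) = 0.001460 mol.
By Henderson-Hasselbalch, pH = pKa + log([A^-]/[HA]) = 7.52 + log(0.001460/0.0006571) = 7.52 + (+0.35) = 7.87.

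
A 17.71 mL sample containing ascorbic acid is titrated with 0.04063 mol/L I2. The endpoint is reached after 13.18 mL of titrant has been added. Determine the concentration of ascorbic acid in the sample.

0.0302 M

n(I2) = 0.04063 x 0.01318 = 0.0005355 mol.
From the balanced equation, 1 mol I2 reacts with 1 mol ascorbic acid, so n(ascorbic acid) = 0.0005355 x 1/1 = 0.0005355 mol.
[ascorbic acid] = 0.0005355 / 0.01771 L = 0.0302 M.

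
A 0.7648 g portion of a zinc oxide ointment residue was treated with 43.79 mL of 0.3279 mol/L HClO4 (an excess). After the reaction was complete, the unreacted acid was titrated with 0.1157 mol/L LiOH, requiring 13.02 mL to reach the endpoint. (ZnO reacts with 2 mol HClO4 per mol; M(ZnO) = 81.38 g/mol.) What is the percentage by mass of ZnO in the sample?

Total n(HClO4) added = 0.3279 x 0.04379 = 0.01436 mol.
n(LiOH) used = 0.1157 x 0.01302 = 0.001506 mol, which equals the excess n(HClO4).
So n(HClO4) consumed by the sample = 0.01436 - 0.001506 = 0.01285 mol.
n(ZnO) = 0.01285 / 2 = 0.006426 mol.
mass ZnO = 0.006426 x 81.38 = 0.5230 g, so %ZnO = 0.5230/0.7648 x 100 = 68.4%.

68.4%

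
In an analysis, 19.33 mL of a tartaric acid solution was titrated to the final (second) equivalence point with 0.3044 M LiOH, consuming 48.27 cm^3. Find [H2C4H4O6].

n(LiOH) = 0.3044 x 0.04827 = 0.01469 mol.
At the final (second) equivalence point, 2 mol OH^- react per mol H2C4H4O6, so n(H2C4H4O6) = 0.01469 / 2 = 0.007347 mol.
[H2C4H4O6] = 0.007347 / 0.01933 L = 0.380 M.

0.380 M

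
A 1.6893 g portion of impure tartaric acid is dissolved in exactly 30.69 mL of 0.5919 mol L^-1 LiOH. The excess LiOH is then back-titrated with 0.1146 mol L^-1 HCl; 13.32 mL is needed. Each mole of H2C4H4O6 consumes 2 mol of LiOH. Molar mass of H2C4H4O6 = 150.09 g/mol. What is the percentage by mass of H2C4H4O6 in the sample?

Total n(LiOH) added = 0.5919 x 0.03069 = 0.01817 mol.
n(HCl) used = 0.1146 x 0.01332 = 0.001526 mol, which equals the excess n(LiOH).
So n(LiOH) consumed by the sample = 0.01817 - 0.001526 = 0.01664 mol.
n(H2C4H4O6) = 0.01664 / 2 = 0.008319 mol.
mass H2C4H4O6 = 0.008319 x 150.09 = 1.249 g, so %H2C4H4O6 = 1.249/1.6893 x 100 = 73.9%.

73.9%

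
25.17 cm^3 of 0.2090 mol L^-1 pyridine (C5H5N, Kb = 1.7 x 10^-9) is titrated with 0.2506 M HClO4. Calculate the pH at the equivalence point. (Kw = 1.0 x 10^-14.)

n(C5H5N) = 0.2090 x 0.02517 = 0.005261 mol; V(HClO4) at equivalence = 0.005261/0.2506 = 0.02099 L.
At equivalence the base is fully converted to C5H5NH+; total volume = 0.04616 L, so [C5H5NH+] = 0.005261/0.04616 = 0.1140 M.
Ka(C5H5NH+) = Kw/Kb = 1.0e-14 / 1.7 x 10^-9 = 5.88e-6.
[H^+] = sqrt(Ka x [C5H5NH+]) = sqrt(5.88e-6 x 0.1140) = 0.000819 M.
pH = -log(0.000819) = 3.09.

3.09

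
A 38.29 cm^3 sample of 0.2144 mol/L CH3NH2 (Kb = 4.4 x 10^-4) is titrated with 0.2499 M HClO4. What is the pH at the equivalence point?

n(CH3NH2) = 0.2144 x 0.03829 = 0.008209 mol; V(HClO4) at equivalence = 0.008209/0.2499 = 0.03285 L.
At equivalence the base is fully converted to CH3NH3+; total volume = 0.07114 L, so [CH3NH3+] = 0.008209/0.07114 = 0.1154 M.
Ka(CH3NH3+) = Kw/Kb = 1.0e-14 / 4.4 x 10^-4 = 2.27e-11.
[H^+] = sqrt(Ka x [CH3NH3+]) = sqrt(2.27e-11 x 0.1154) = 1.62e-6 M.
pH = -log(1.62e-6) = 5.79.

5.79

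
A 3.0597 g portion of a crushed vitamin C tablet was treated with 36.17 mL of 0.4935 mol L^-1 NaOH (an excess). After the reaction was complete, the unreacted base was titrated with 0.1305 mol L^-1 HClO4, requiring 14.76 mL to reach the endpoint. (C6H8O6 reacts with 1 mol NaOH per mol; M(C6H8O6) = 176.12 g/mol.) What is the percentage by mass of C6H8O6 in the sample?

Total n(NaOH) added = 0.4935 x 0.03617 = 0.01785 mol.
n(HClO4) used = 0.1305 x 0.01476 = 0.001926 mol, which equals the excess n(NaOH).
So n(NaOH) consumed by the sample = 0.01785 - 0.001926 = 0.01592 mol.
n(C6H8O6) = 0.01592 / 1 = 0.01592 mol.
mass C6H8O6 = 0.01592 x 176.12 = 2.804 g, so %C6H8O6 = 2.804/3.0597 x 100 = 91.7%.

91.7%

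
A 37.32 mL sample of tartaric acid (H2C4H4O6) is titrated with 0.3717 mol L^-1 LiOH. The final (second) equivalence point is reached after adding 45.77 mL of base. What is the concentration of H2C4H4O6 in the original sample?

0.228 M

n(LiOH) = 0.3717 x 0.04577 = 0.01701 mol.
At the final (second) equivalence point, 2 mol OH^- react per mol H2C4H4O6, so n(H2C4H4O6) = 0.01701 / 2 = 0.008506 mol.
[H2C4H4O6] = 0.008506 / 0.03732 L = 0.228 M.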